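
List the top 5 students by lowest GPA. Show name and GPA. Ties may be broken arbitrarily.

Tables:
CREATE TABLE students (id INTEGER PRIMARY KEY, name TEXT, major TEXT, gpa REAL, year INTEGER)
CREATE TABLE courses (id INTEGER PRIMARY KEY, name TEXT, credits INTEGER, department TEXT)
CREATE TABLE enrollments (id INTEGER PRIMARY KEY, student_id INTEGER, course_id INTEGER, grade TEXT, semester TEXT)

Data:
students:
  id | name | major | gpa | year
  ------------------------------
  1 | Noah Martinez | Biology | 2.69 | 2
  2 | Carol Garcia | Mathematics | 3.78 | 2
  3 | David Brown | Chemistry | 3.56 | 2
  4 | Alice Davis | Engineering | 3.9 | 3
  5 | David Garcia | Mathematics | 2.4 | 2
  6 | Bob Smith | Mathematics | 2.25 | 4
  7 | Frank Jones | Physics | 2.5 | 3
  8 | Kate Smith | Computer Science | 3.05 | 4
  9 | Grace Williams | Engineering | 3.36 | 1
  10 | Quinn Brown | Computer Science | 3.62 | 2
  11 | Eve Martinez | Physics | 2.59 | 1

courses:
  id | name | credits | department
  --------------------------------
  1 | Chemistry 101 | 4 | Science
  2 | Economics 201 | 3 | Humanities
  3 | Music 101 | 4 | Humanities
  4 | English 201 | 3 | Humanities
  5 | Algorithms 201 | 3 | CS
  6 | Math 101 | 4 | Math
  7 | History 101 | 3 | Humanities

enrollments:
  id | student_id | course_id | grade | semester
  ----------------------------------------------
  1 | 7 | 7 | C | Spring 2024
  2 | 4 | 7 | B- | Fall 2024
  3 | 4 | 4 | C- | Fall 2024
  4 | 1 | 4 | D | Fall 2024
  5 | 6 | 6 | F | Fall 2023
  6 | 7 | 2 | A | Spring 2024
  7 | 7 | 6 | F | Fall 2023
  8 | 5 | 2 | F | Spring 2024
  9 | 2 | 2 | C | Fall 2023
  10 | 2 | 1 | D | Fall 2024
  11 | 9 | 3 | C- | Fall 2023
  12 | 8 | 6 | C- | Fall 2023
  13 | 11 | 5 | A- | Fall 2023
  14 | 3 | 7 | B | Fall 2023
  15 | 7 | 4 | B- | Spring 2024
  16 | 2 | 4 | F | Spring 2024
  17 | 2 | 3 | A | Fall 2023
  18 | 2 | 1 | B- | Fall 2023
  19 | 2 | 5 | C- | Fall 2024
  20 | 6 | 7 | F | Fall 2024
SELECT name, gpa FROM students ORDER BY gpa ASC LIMIT 5

Execution result:
name | gpa
Bob Smith | 2.25
David Garcia | 2.40
Frank Jones | 2.50
Eve Martinez | 2.59
Noah Martinez | 2.69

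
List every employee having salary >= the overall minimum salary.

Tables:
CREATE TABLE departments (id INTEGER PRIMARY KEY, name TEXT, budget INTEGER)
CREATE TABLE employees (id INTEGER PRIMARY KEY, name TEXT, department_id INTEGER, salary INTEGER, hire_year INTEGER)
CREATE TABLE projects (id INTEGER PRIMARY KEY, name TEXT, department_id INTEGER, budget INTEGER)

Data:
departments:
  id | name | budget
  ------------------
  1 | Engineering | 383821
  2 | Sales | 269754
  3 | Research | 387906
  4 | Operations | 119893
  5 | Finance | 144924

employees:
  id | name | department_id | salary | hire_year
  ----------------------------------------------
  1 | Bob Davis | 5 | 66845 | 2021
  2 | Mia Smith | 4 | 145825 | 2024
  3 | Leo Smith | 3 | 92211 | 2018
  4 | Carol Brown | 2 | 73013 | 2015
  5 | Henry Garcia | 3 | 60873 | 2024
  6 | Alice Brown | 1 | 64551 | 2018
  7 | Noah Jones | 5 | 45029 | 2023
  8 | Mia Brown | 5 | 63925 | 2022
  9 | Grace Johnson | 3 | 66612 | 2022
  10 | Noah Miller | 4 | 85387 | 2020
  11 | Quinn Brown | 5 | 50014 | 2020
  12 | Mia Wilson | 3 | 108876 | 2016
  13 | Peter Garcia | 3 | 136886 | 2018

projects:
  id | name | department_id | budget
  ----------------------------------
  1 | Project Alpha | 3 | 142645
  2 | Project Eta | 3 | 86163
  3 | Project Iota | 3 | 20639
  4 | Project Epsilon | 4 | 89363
SELECT name, salary FROM employees WHERE salary >= (SELECT MIN(salary) FROM employees)

Execution result:
name | salary
Bob Davis | 66845
Mia Smith | 145825
Leo Smith | 92211
Carol Brown | 73013
Henry Garcia | 60873
Alice Brown | 64551
Noah Jones | 45029
Mia Brown | 63925
Grace Johnson | 66612
Noah Miller | 85387
Quinn Brown | 50014
Mia Wilson | 108876
Peter Garcia | 136886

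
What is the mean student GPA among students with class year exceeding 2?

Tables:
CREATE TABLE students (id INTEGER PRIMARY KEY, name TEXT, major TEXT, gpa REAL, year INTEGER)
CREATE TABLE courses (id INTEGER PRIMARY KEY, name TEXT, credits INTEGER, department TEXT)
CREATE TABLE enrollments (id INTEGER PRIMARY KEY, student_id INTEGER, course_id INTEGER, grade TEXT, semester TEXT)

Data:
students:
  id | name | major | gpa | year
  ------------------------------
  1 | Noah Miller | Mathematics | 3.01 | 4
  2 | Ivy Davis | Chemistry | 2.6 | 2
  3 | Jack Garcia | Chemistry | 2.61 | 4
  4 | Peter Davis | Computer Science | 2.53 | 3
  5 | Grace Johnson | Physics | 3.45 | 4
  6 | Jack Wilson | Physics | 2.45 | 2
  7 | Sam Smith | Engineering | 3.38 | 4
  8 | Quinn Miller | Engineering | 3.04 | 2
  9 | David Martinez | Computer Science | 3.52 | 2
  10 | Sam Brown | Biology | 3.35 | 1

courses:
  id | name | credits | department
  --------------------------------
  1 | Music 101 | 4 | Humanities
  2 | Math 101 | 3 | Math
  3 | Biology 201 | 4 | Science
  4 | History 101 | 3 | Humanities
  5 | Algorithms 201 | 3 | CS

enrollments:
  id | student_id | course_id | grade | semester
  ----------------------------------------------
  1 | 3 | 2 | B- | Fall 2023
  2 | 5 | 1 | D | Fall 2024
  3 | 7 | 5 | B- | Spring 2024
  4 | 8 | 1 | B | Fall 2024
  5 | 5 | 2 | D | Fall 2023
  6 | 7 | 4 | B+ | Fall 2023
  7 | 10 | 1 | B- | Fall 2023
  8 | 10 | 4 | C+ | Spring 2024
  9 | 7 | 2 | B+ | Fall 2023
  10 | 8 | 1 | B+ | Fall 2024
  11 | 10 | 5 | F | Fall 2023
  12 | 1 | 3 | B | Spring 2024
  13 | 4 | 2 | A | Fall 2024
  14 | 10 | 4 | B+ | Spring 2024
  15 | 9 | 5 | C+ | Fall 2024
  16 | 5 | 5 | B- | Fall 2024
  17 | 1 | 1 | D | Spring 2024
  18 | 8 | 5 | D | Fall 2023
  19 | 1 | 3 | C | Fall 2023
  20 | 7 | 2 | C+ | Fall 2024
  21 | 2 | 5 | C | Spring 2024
SELECT AVG(gpa) FROM students WHERE year > 2

Execution result:
3.00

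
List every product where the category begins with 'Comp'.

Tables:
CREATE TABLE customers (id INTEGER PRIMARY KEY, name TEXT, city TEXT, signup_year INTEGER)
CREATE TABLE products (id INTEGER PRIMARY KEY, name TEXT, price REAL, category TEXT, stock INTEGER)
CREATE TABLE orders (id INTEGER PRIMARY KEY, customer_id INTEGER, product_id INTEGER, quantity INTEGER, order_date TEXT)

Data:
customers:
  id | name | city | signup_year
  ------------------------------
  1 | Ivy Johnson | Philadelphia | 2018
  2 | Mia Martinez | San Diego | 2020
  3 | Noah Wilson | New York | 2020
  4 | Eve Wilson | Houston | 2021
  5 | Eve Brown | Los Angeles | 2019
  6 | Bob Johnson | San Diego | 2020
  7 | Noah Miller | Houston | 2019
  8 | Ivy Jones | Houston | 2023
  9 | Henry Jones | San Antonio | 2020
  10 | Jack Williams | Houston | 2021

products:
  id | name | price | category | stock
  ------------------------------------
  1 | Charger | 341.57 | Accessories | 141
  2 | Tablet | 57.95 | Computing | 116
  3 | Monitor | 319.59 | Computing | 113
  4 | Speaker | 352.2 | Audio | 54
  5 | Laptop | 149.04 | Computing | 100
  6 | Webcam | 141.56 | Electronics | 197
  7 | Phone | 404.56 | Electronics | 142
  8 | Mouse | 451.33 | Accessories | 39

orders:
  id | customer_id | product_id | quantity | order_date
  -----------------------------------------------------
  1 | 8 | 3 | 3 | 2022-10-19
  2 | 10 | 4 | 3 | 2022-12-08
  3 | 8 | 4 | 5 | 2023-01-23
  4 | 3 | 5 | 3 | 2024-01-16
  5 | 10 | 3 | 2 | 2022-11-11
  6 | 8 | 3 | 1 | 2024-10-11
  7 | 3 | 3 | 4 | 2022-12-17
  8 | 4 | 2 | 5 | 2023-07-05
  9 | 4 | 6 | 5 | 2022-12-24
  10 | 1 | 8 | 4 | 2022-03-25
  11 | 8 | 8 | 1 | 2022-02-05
SELECT name, category FROM products WHERE category LIKE 'Comp%'

Execution result:
name | category
Tablet | Computing
Monitor | Computing
Laptop | Computing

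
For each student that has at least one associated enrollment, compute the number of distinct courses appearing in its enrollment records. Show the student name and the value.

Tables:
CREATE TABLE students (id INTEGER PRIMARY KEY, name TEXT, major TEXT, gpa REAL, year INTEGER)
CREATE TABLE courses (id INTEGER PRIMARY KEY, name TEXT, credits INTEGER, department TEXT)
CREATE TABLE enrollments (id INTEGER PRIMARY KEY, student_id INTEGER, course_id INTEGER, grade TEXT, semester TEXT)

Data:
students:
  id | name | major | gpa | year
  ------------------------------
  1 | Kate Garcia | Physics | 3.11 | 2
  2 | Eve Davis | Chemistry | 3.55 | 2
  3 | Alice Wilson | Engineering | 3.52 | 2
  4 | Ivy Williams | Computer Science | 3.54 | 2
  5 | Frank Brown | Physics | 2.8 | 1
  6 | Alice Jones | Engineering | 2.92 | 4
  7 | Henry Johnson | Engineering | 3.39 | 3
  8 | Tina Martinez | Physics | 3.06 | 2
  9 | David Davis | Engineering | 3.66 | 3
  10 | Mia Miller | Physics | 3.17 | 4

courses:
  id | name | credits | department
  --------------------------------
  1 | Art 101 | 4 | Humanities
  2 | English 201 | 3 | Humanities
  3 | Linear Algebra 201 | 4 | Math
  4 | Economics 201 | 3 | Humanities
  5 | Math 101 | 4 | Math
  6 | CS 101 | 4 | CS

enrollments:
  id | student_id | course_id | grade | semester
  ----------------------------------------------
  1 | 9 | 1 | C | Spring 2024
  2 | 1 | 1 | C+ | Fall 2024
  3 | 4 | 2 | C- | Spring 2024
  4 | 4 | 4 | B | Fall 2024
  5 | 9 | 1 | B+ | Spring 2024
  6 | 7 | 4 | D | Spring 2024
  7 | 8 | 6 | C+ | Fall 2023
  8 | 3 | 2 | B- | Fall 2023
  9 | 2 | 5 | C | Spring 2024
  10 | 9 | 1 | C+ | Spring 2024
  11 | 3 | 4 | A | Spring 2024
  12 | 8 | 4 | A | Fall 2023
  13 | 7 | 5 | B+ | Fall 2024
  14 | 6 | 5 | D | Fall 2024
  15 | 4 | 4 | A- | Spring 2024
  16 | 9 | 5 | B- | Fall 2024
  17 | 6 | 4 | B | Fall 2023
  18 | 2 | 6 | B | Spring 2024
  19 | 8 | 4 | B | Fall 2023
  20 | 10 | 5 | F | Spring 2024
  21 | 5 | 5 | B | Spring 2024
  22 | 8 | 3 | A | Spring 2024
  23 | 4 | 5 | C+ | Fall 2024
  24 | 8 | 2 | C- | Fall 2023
SELECT p.name, COUNT(DISTINCT c.course_id) AS distinct_course_count FROM enrollments c JOIN students p ON c.student_id = p.id GROUP BY p.id, p.name

Execution result:
name | distinct_course_count
Kate Garcia | 1
Eve Davis | 2
Alice Wilson | 2
Ivy Williams | 3
Frank Brown | 1
Alice Jones | 2
Henry Johnson | 2
Tina Martinez | 4
David Davis | 2
Mia Miller | 1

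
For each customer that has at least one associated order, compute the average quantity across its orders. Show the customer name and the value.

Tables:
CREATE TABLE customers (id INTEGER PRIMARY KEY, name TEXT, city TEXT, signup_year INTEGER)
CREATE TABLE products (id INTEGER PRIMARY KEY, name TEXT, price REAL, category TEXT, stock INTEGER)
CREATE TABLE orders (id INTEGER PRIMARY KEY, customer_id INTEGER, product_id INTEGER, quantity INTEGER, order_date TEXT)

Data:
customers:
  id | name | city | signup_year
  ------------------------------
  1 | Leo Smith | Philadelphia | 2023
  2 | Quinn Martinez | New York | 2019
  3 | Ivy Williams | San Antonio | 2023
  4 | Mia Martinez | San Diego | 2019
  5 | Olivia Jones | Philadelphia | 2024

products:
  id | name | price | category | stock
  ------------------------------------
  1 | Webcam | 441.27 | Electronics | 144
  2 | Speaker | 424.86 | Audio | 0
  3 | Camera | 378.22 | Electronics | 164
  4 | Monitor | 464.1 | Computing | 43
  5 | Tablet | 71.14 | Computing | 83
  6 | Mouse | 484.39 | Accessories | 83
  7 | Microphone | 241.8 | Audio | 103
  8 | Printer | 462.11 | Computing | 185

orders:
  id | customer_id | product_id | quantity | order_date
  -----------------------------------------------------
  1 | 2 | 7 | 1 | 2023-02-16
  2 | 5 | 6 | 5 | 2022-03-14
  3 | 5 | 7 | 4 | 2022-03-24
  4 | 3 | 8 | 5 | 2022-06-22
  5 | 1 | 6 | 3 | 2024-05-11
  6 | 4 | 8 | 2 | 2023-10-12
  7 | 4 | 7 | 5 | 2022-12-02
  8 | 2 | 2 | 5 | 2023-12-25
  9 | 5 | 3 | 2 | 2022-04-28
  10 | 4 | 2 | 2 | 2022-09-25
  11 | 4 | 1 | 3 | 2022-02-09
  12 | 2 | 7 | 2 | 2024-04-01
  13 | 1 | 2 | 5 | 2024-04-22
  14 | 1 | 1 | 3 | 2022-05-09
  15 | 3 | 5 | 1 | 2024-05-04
SELECT p.name, AVG(c.quantity) AS avg_quantity FROM orders c JOIN customers p ON c.customer_id = p.id GROUP BY p.id, p.name

Execution result:
name | avg_quantity
Leo Smith | 3.67
Quinn Martinez | 2.67
Ivy Williams | 3.00
Mia Martinez | 3.00
Olivia Jones | 3.67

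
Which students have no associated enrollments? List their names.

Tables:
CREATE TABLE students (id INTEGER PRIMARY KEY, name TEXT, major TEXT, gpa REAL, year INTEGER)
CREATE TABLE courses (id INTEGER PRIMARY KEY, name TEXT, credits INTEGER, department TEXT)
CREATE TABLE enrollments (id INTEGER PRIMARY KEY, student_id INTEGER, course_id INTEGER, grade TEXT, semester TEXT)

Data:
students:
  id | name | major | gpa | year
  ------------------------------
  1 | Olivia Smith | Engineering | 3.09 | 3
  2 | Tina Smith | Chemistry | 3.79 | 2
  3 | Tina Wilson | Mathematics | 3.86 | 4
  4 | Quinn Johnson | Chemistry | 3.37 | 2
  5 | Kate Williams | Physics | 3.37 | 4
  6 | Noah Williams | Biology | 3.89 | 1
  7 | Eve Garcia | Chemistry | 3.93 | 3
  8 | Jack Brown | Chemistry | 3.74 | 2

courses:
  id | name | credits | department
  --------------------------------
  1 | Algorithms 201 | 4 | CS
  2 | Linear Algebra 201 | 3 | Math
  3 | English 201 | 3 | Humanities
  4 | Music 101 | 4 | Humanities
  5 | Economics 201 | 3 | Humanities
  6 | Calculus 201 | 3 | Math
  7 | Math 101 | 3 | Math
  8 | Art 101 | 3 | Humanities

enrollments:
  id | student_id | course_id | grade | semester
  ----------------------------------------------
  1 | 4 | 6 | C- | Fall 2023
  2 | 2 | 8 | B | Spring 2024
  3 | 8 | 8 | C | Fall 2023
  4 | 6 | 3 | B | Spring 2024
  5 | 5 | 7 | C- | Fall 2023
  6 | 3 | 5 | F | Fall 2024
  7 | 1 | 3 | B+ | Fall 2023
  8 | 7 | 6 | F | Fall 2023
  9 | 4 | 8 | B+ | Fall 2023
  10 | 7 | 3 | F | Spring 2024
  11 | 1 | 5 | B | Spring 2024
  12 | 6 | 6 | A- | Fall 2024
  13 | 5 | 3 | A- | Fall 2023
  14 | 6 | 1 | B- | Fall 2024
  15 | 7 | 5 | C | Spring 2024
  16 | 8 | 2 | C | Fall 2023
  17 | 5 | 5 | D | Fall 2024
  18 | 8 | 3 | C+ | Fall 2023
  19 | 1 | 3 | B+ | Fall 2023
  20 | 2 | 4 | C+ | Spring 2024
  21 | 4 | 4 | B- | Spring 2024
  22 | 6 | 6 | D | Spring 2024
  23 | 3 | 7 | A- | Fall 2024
SELECT p.name FROM students p LEFT JOIN enrollments c ON c.student_id = p.id WHERE c.id IS NULL

Execution result:
(no rows)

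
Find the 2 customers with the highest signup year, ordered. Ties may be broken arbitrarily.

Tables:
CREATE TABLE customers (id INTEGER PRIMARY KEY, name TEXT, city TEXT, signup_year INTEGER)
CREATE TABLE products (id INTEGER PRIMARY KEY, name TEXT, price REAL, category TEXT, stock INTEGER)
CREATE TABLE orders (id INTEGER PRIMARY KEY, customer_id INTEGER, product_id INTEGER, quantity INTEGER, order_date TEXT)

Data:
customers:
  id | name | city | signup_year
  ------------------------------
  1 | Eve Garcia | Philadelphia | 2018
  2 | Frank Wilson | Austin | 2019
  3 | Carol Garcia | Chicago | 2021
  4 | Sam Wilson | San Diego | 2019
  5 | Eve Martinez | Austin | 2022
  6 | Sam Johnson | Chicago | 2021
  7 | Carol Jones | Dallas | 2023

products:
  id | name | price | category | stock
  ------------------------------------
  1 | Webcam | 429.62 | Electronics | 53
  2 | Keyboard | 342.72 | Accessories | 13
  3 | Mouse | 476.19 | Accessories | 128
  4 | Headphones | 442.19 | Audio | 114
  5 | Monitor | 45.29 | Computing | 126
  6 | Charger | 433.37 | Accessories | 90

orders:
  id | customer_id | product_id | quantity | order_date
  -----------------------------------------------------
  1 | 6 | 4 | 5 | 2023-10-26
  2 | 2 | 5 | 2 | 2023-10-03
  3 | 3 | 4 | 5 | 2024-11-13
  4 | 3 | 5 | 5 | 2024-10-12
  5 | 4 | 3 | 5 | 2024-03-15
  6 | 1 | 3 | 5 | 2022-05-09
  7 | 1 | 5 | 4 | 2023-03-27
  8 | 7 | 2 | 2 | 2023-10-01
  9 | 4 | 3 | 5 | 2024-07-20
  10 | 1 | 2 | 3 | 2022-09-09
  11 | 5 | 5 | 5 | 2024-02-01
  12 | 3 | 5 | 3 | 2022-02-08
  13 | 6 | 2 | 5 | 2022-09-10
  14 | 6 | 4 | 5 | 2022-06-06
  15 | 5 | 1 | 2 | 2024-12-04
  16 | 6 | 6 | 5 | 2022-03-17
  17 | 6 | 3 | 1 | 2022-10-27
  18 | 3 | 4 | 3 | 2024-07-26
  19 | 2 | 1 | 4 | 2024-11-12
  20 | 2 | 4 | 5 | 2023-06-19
SELECT name, signup_year FROM customers ORDER BY signup_year DESC LIMIT 2

Execution result:
name | signup_year
Carol Jones | 2023
Eve Martinez | 2022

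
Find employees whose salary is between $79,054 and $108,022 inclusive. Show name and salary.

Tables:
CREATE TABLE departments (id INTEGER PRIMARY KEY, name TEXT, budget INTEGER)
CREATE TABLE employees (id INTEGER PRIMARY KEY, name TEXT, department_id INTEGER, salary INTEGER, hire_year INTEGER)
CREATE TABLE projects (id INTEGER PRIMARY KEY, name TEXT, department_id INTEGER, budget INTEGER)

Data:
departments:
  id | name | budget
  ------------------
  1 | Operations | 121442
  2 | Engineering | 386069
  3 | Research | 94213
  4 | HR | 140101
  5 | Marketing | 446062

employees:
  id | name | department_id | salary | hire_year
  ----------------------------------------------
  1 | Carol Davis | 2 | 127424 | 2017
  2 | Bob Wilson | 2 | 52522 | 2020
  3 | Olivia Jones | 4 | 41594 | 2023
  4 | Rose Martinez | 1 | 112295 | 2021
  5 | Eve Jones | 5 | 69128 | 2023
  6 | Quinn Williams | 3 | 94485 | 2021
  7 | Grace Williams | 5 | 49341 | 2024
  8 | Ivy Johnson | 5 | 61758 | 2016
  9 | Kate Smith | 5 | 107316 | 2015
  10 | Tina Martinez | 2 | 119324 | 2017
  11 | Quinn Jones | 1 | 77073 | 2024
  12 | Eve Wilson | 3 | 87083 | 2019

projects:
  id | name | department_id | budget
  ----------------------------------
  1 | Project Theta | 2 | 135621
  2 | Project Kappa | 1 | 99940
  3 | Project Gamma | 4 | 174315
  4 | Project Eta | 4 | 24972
SELECT name, salary FROM employees WHERE salary BETWEEN 79054 AND 108022

Execution result:
name | salary
Quinn Williams | 94485
Kate Smith | 107316
Eve Wilson | 87083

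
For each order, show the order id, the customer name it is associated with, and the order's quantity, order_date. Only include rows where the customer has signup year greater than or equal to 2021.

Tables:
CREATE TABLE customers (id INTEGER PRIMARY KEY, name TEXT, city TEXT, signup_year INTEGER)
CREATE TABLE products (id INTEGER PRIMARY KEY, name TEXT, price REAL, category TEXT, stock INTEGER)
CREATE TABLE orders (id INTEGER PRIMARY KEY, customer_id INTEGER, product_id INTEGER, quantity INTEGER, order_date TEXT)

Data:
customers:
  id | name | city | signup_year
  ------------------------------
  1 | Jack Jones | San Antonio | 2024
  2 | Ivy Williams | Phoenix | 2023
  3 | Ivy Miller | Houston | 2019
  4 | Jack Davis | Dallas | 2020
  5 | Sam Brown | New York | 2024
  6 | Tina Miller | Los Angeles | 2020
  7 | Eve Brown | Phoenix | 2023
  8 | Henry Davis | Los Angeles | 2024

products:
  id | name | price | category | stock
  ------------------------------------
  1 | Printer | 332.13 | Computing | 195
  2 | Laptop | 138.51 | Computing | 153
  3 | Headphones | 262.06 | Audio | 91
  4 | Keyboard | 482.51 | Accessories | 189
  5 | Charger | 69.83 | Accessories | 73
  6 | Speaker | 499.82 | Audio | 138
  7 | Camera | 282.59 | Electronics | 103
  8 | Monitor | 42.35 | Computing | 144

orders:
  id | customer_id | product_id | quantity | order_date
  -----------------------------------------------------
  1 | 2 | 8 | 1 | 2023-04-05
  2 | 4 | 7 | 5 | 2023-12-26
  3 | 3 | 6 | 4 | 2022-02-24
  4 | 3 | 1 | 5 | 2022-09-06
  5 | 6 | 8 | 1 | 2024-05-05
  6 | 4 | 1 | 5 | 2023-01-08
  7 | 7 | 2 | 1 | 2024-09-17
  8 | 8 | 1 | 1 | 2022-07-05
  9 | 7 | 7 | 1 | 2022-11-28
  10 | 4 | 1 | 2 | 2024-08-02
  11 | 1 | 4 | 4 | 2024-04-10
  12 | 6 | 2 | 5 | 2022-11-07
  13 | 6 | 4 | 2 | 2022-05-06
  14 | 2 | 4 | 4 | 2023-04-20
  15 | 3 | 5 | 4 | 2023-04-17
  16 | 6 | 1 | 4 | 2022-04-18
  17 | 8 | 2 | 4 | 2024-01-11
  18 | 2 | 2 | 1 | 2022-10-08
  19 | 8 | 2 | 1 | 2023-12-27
SELECT c.id, p.name AS customer, c.quantity, c.order_date FROM orders c JOIN customers p ON c.customer_id = p.id WHERE p.signup_year >= 2021

Execution result:
id | customer | quantity | order_date
1 | Ivy Williams | 1 | 2023-04-05
7 | Eve Brown | 1 | 2024-09-17
8 | Henry Davis | 1 | 2022-07-05
9 | Eve Brown | 1 | 2022-11-28
11 | Jack Jones | 4 | 2024-04-10
14 | Ivy Williams | 4 | 2023-04-20
17 | Henry Davis | 4 | 2024-01-11
18 | Ivy Williams | 1 | 2022-10-08
19 | Henry Davis | 1 | 2023-12-27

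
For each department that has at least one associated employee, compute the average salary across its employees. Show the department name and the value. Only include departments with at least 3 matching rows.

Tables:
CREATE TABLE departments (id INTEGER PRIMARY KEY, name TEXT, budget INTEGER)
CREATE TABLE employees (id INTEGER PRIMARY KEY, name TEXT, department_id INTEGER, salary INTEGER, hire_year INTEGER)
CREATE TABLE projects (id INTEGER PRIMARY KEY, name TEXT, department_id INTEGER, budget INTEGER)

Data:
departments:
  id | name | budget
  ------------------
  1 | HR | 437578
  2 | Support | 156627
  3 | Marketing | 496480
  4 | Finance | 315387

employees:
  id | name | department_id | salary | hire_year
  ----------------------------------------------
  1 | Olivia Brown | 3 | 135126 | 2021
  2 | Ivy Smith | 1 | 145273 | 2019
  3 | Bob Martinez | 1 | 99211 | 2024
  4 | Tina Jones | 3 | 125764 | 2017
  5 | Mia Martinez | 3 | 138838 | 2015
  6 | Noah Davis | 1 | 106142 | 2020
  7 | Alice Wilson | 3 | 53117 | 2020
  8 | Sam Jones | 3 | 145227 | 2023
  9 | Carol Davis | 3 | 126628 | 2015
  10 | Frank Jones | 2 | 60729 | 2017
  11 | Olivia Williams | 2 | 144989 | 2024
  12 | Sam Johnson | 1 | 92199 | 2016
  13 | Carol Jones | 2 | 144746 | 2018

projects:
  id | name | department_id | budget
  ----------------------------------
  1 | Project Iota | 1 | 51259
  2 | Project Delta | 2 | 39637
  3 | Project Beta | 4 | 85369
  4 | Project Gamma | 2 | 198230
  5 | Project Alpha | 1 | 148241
SELECT p.name, AVG(c.salary) AS avg_salary FROM employees c JOIN departments p ON c.department_id = p.id GROUP BY p.id, p.name HAVING COUNT(*) >= 3

Execution result:
name | avg_salary
HR | 110706.25
Support | 116821.33
Marketing | 120783.33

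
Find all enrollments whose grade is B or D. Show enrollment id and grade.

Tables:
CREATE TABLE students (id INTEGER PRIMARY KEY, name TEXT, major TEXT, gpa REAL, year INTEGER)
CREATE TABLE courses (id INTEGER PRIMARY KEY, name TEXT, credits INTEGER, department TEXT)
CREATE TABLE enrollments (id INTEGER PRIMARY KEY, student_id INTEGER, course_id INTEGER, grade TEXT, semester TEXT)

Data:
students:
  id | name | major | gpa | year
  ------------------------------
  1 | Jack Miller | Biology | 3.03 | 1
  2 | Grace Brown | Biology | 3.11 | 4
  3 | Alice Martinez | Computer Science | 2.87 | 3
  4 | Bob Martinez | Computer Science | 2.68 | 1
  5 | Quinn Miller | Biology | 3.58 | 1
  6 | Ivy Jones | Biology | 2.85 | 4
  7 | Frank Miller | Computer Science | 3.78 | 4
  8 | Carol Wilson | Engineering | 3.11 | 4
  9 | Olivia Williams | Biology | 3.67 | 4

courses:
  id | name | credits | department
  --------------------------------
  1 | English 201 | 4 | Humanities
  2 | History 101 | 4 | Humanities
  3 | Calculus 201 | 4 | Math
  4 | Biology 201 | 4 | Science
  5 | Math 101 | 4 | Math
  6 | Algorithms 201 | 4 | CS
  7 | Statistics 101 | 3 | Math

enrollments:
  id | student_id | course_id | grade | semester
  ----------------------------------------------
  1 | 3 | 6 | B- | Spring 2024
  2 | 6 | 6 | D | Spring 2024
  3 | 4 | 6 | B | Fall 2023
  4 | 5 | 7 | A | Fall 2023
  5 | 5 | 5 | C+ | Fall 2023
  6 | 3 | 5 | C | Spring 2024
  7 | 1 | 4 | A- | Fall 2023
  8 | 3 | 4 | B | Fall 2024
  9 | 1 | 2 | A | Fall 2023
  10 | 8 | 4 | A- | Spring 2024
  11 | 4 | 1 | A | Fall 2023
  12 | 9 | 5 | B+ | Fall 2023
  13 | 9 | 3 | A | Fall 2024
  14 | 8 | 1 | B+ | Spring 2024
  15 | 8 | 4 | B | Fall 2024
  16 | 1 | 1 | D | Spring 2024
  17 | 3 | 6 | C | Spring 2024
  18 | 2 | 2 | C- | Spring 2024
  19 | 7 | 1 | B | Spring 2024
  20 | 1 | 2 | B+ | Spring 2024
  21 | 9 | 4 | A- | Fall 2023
SELECT id, grade FROM enrollments WHERE grade IN ('B', 'D')

Execution result:
id | grade
2 | D
3 | B
8 | B
15 | B
16 | D
19 | B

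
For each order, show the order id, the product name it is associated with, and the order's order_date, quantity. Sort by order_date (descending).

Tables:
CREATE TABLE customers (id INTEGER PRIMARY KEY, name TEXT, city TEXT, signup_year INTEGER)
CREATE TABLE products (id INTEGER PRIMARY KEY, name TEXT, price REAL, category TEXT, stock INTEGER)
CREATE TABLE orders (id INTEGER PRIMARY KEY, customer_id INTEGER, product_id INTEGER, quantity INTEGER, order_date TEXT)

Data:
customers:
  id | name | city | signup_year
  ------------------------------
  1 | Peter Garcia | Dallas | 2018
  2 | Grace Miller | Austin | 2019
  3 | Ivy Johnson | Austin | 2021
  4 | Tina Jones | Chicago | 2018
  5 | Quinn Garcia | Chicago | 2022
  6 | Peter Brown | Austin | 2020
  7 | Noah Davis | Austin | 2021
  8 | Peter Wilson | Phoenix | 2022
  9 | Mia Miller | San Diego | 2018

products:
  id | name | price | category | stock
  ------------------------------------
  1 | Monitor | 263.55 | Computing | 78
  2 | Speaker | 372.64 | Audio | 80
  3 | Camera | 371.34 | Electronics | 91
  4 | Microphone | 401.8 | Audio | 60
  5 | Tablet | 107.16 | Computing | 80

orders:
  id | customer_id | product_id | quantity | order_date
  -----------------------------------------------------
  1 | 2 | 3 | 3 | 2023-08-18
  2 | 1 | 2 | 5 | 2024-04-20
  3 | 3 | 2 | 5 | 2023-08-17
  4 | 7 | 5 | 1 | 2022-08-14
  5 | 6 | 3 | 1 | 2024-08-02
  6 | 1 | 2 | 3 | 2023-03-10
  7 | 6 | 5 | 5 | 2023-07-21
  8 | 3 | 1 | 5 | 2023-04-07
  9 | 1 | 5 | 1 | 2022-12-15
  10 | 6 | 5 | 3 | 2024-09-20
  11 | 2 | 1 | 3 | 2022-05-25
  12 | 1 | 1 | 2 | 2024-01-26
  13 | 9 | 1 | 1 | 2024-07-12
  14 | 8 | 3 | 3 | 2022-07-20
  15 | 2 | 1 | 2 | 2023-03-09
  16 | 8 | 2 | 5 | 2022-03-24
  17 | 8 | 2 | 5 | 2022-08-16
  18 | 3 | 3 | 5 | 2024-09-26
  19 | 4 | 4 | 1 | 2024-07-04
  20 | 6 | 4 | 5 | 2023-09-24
SELECT c.id, p.name AS product, c.order_date, c.quantity FROM orders c JOIN products p ON c.product_id = p.id ORDER BY c.order_date DESC

Execution result:
id | product | order_date | quantity
18 | Camera | 2024-09-26 | 5
10 | Tablet | 2024-09-20 | 3
5 | Camera | 2024-08-02 | 1
13 | Monitor | 2024-07-12 | 1
19 | Microphone | 2024-07-04 | 1
2 | Speaker | 2024-04-20 | 5
12 | Monitor | 2024-01-26 | 2
20 | Microphone | 2023-09-24 | 5
1 | Camera | 2023-08-18 | 3
3 | Speaker | 2023-08-17 | 5
7 | Tablet | 2023-07-21 | 5
8 | Monitor | 2023-04-07 | 5
6 | Speaker | 2023-03-10 | 3
15 | Monitor | 2023-03-09 | 2
9 | Tablet | 2022-12-15 | 1
17 | Speaker | 2022-08-16 | 5
4 | Tablet | 2022-08-14 | 1
14 | Camera | 2022-07-20 | 3
11 | Monitor | 2022-05-25 | 3
16 | Speaker | 2022-03-24 | 5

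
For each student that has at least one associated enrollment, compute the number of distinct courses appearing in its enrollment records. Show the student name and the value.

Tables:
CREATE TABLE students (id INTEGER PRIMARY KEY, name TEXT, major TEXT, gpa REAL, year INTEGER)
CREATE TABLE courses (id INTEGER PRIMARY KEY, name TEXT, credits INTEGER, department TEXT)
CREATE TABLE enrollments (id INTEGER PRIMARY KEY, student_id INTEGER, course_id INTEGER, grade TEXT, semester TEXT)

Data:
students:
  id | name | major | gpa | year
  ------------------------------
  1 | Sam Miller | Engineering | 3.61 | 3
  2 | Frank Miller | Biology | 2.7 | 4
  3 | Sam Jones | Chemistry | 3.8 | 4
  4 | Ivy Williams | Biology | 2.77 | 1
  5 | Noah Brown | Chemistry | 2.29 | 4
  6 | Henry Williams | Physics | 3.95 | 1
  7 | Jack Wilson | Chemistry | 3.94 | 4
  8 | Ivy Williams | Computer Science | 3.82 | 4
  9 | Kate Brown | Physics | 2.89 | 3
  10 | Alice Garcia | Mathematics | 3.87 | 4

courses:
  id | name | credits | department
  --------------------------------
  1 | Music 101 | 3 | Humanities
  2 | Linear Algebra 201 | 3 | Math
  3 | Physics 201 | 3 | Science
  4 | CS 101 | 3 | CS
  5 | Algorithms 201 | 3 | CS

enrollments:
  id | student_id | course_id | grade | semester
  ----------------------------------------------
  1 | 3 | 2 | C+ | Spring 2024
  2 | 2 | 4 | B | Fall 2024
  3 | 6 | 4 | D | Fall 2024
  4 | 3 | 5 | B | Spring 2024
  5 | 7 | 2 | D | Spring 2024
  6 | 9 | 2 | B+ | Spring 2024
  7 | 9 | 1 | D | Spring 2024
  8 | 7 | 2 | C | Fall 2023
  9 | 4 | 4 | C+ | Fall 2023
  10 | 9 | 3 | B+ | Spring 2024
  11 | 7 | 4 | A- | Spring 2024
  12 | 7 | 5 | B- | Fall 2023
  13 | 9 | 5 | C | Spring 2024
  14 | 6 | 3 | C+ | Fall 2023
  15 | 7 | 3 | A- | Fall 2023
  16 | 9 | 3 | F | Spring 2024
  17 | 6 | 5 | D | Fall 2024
SELECT p.name, COUNT(DISTINCT c.course_id) AS distinct_course_count FROM enrollments c JOIN students p ON c.student_id = p.id GROUP BY p.id, p.name

Execution result:
name | distinct_course_count
Frank Miller | 1
Sam Jones | 2
Ivy Williams | 1
Henry Williams | 3
Jack Wilson | 4
Kate Brown | 4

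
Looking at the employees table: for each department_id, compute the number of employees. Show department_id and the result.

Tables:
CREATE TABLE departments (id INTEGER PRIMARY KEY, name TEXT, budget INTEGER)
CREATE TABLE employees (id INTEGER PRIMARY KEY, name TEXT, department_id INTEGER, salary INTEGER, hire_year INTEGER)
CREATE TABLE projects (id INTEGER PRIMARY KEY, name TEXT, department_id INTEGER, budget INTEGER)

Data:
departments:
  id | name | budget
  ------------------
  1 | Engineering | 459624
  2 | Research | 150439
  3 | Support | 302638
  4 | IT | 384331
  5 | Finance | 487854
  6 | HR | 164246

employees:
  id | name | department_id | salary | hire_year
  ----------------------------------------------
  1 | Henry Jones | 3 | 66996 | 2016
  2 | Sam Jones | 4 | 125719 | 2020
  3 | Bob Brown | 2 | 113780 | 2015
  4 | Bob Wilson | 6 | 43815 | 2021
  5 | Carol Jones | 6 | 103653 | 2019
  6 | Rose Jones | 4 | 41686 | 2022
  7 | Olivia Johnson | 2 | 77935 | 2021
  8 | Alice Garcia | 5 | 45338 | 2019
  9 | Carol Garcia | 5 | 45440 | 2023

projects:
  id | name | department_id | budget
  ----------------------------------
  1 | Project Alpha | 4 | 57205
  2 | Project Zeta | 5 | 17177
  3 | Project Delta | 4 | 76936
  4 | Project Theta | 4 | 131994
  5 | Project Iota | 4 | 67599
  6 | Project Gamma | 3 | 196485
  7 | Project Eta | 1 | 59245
SELECT department_id, COUNT(*) AS n FROM employees GROUP BY department_id

Execution result:
department_id | n
2 | 2
3 | 1
4 | 2
5 | 2
6 | 2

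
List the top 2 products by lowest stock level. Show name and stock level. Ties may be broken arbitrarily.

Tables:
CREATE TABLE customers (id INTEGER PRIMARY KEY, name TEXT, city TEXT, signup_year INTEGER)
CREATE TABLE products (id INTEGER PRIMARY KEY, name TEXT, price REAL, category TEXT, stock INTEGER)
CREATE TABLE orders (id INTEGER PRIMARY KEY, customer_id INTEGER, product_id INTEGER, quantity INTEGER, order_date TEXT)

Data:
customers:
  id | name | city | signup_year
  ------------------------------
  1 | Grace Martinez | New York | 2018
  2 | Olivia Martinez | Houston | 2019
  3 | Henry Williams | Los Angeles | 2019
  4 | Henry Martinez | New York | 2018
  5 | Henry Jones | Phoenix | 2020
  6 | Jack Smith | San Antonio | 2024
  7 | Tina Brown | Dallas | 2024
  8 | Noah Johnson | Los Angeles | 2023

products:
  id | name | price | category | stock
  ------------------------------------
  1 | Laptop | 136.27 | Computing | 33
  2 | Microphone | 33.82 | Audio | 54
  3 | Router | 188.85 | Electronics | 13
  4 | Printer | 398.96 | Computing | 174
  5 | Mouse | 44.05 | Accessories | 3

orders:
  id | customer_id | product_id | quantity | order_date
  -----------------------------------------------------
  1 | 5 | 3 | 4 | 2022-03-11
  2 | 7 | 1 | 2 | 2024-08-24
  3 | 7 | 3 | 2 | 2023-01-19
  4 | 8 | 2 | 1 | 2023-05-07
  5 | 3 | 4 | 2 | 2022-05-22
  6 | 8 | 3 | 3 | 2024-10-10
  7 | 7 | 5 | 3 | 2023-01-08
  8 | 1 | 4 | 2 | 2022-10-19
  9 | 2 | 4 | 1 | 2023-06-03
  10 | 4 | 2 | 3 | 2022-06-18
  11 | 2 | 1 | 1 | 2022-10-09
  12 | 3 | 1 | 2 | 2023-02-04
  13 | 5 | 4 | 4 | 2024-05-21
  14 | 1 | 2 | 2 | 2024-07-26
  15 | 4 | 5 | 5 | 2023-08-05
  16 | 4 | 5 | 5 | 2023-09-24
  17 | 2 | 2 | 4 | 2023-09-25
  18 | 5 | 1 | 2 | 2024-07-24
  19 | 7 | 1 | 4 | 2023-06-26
SELECT name, stock FROM products ORDER BY stock ASC LIMIT 2

Execution result:
name | stock
Mouse | 3
Router | 13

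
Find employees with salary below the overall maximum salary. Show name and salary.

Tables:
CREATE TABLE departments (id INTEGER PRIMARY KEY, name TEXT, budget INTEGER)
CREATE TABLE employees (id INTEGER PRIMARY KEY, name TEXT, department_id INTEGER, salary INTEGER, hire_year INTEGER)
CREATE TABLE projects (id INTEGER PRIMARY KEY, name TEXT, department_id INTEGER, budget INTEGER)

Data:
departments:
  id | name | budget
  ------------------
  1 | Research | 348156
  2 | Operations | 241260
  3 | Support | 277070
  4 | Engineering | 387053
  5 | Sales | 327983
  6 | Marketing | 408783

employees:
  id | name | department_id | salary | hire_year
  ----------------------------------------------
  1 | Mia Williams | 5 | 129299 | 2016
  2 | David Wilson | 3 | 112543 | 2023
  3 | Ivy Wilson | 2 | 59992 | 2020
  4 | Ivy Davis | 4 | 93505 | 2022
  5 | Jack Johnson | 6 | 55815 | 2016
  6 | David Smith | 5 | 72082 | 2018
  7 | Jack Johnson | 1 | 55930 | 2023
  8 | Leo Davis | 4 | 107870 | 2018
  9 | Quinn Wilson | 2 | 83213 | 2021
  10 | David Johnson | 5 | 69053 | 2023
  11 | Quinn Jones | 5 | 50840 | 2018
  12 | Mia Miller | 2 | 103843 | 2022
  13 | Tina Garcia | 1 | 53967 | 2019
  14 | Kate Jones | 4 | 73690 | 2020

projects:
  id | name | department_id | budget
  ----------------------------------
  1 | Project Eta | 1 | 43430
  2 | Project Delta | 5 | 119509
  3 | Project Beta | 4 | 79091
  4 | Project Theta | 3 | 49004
SELECT name, salary FROM employees WHERE salary < (SELECT MAX(salary) FROM employees)

Execution result:
name | salary
David Wilson | 112543
Ivy Wilson | 59992
Ivy Davis | 93505
Jack Johnson | 55815
David Smith | 72082
Jack Johnson | 55930
Leo Davis | 107870
Quinn Wilson | 83213
David Johnson | 69053
Quinn Jones | 50840
Mia Miller | 103843
Tina Garcia | 53967
Kate Jones | 73690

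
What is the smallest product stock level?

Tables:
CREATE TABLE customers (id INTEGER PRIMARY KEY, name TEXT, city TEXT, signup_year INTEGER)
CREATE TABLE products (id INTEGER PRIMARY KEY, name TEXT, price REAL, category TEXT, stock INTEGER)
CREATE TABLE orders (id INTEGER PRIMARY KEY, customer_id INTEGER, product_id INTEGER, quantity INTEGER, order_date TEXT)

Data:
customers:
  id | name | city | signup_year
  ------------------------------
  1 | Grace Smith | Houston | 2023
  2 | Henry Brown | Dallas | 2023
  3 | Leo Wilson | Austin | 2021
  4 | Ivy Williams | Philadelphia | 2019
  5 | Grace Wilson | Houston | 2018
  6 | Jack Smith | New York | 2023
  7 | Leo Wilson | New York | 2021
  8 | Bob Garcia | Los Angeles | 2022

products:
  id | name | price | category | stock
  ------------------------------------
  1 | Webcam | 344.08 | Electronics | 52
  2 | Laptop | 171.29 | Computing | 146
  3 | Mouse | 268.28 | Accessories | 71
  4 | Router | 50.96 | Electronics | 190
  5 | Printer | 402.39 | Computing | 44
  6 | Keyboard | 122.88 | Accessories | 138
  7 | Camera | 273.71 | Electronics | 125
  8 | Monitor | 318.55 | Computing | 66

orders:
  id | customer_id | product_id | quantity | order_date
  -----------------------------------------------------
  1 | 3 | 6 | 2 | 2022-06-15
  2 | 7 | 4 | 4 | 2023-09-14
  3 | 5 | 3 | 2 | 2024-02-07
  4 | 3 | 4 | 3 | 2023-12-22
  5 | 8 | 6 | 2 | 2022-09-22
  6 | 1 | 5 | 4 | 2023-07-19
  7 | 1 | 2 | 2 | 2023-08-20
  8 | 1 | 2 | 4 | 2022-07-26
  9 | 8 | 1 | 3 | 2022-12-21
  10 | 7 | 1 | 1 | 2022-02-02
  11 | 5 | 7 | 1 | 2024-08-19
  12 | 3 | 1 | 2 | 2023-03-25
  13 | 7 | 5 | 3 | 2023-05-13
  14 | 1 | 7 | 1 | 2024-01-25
SELECT MIN(stock) FROM products

Execution result:
44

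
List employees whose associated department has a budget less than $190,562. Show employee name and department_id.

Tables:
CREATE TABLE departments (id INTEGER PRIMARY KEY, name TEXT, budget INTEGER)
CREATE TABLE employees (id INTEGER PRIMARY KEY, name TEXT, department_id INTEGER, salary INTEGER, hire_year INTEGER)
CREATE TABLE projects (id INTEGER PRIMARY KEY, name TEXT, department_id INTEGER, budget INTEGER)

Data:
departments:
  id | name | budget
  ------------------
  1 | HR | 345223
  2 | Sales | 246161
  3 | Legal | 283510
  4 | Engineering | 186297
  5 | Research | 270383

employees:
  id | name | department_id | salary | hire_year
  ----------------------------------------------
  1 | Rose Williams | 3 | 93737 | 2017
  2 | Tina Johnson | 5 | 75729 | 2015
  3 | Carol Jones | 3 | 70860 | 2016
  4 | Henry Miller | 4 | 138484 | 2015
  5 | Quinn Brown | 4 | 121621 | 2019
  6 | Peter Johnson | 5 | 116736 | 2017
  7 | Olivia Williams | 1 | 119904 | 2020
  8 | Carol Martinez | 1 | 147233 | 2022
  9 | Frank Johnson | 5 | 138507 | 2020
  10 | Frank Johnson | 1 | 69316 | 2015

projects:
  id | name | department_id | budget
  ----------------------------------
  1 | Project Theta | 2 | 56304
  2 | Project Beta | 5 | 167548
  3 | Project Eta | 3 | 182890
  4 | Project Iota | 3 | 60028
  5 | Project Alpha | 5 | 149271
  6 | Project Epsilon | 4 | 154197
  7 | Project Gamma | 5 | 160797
SELECT name, department_id FROM employees WHERE department_id IN (SELECT id FROM departments WHERE budget < 190562)

Execution result:
name | department_id
Henry Miller | 4
Quinn Brown | 4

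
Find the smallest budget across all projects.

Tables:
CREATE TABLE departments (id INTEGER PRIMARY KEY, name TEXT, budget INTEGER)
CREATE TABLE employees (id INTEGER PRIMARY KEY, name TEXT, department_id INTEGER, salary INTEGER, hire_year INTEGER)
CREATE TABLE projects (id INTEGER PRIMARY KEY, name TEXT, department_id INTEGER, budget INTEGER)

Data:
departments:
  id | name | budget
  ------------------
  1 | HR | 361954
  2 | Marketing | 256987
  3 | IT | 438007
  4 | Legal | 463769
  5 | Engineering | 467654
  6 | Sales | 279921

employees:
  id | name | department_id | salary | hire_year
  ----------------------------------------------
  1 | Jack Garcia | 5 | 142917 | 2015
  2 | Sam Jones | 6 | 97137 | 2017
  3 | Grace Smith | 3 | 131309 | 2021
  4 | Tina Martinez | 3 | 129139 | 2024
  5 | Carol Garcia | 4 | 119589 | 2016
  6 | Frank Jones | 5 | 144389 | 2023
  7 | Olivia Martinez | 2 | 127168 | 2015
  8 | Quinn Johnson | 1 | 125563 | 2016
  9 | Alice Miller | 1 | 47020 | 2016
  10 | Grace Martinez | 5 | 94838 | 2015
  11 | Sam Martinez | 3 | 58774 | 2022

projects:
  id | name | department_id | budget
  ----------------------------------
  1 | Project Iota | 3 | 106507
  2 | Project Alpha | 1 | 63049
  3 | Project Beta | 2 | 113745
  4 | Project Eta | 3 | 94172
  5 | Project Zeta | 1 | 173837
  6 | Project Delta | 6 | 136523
SELECT MIN(budget) FROM projects

Execution result:
63049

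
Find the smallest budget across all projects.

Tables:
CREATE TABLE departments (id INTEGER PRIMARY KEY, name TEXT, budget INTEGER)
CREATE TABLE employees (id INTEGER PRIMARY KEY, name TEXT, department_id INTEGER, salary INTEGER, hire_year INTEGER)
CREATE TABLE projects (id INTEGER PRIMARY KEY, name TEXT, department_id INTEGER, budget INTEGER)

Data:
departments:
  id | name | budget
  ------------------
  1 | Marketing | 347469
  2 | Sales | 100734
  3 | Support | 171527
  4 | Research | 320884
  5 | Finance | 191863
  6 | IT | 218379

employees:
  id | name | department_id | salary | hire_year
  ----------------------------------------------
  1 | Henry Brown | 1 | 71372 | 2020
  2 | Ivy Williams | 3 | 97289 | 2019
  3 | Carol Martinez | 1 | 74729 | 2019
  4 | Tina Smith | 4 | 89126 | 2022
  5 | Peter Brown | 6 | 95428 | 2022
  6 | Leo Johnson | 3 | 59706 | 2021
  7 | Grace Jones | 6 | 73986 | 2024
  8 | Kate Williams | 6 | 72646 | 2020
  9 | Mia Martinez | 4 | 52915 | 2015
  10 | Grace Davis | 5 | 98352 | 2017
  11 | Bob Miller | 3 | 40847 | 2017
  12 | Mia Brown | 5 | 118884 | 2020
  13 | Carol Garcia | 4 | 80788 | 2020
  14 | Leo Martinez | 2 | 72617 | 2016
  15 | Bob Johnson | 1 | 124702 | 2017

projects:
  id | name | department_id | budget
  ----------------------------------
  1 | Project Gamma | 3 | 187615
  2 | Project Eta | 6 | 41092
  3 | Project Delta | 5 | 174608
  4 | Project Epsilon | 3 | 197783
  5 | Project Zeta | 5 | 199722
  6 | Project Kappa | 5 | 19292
SELECT MIN(budget) FROM projects

Execution result:
19292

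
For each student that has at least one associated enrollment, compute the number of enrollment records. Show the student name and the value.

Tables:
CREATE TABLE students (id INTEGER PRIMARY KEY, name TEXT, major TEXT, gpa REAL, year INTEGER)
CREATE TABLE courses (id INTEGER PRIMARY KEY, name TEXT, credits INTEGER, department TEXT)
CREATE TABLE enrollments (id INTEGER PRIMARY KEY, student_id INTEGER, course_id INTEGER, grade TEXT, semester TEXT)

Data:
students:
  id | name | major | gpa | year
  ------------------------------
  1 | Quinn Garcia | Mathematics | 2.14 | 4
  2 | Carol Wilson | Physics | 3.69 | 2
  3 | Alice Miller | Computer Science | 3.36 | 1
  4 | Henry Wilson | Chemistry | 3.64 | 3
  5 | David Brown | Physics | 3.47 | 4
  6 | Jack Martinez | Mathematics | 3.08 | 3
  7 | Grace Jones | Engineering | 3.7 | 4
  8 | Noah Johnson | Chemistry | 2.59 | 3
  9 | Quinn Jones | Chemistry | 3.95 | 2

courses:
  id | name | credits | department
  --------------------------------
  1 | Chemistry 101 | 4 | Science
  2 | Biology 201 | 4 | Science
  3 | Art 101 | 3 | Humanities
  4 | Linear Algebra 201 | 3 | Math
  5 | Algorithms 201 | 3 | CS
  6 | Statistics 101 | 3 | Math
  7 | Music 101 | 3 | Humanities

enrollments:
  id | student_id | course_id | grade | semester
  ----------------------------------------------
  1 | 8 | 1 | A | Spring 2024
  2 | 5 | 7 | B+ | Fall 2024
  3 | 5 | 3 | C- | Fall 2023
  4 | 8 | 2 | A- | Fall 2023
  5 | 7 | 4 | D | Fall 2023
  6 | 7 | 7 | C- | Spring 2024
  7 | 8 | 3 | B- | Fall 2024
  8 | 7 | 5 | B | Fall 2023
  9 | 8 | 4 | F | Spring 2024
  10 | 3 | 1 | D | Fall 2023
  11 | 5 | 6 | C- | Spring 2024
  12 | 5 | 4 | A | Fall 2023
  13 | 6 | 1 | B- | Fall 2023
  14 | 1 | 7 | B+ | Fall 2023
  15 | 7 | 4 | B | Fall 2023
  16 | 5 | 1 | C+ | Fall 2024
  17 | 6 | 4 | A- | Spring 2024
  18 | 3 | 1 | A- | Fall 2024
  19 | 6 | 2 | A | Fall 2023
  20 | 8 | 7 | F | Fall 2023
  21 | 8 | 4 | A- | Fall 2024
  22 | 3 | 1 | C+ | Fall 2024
SELECT p.name, COUNT(*) AS n FROM enrollments c JOIN students p ON c.student_id = p.id GROUP BY p.id, p.name

Execution result:
name | n
Quinn Garcia | 1
Alice Miller | 3
David Brown | 5
Jack Martinez | 3
Grace Jones | 4
Noah Johnson | 6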